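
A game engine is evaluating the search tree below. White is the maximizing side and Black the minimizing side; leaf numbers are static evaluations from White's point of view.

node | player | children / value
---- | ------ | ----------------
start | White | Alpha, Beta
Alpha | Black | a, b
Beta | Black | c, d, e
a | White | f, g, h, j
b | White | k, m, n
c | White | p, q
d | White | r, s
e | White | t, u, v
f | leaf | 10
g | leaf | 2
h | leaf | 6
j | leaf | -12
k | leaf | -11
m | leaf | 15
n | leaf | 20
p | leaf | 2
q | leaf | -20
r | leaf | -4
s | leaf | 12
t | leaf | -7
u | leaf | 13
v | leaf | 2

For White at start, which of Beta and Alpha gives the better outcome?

Alpha

c (White): max(2, -20) = 2
d (White): max(-4, 12) = 12
e (White): max(-7, 13, 2) = 13
Beta (Black): min(2, 12, 13) = 2
a (White): max(10, 2, 6, -12) = 10
b (White): max(-11, 15, 20) = 20
Alpha (Black): min(10, 20) = 10
White prefers the higher value; Beta=2, Alpha=10. Alpha is better since 10 > 2.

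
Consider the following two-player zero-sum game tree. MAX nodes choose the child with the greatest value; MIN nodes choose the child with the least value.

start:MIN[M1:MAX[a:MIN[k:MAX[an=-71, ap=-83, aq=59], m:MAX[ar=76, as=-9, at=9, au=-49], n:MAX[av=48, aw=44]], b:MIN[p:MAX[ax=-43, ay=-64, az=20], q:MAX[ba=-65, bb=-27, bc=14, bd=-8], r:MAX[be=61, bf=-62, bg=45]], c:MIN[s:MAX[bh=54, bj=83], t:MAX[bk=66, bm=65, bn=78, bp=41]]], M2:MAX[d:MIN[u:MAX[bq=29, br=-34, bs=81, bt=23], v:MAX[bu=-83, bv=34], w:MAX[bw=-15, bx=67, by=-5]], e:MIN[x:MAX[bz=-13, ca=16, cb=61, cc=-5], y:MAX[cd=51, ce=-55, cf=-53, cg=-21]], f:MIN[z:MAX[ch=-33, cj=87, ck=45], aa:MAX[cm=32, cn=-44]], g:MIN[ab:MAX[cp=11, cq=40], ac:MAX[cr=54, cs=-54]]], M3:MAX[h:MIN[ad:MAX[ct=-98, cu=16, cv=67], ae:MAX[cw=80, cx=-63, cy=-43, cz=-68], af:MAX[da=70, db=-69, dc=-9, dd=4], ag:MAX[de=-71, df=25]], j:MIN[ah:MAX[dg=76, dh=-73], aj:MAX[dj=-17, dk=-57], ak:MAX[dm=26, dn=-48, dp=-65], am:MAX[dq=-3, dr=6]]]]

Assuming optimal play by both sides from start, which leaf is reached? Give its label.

df

k (MAX): max(-71, -83, 59) = 59
m (MAX): max(76, -9, 9, -49) = 76
n (MAX): max(48, 44) = 48
a (MIN): min(59, 76, 48) = 48
p (MAX): max(-43, -64, 20) = 20
q (MAX): max(-65, -27, 14, -8) = 14
r (MAX): max(61, -62, 45) = 61
b (MIN): min(20, 14, 61) = 14
s (MAX): max(54, 83) = 83
t (MAX): max(66, 65, 78, 41) = 78
c (MIN): min(83, 78) = 78
M1 (MAX): max(48, 14, 78) = 78
u (MAX): max(29, -34, 81, 23) = 81
v (MAX): max(-83, 34) = 34
w (MAX): max(-15, 67, -5) = 67
d (MIN): min(81, 34, 67) = 34
x (MAX): max(-13, 16, 61, -5) = 61
y (MAX): max(51, -55, -53, -21) = 51
e (MIN): min(61, 51) = 51
z (MAX): max(-33, 87, 45) = 87
aa (MAX): max(32, -44) = 32
f (MIN): min(87, 32) = 32
ab (MAX): max(11, 40) = 40
ac (MAX): max(54, -54) = 54
g (MIN): min(40, 54) = 40
M2 (MAX): max(34, 51, 32, 40) = 51
ad (MAX): max(-98, 16, 67) = 67
ae (MAX): max(80, -63, -43, -68) = 80
af (MAX): max(70, -69, -9, 4) = 70
ag (MAX): max(-71, 25) = 25
h (MIN): min(67, 80, 70, 25) = 25
ah (MAX): max(76, -73) = 76
aj (MAX): max(-17, -57) = -17
ak (MAX): max(26, -48, -65) = 26
am (MAX): max(-3, 6) = 6
j (MIN): min(76, -17, 26, 6) = -17
M3 (MAX): max(25, -17) = 25
start (MIN): min(78, 51, 25) = 25
At start, MIN picks M3 (lowest: 25).
At M3, MAX picks h (highest: 25).
At h, MIN picks ag (lowest: 25).
At ag, MAX picks df (highest: 25).
Terminal value 25.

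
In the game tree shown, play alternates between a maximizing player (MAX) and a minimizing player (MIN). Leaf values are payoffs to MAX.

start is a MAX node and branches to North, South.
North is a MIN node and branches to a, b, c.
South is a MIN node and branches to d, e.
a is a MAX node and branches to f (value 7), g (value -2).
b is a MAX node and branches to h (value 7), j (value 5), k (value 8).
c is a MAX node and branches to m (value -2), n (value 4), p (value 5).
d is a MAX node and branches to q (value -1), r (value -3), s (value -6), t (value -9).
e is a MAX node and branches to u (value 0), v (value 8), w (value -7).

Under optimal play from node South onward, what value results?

d (MAX): max(-1, -3, -6, -9) = -1
e (MAX): max(0, 8, -7) = 8
South (MIN): min(-1, 8) = -1

-1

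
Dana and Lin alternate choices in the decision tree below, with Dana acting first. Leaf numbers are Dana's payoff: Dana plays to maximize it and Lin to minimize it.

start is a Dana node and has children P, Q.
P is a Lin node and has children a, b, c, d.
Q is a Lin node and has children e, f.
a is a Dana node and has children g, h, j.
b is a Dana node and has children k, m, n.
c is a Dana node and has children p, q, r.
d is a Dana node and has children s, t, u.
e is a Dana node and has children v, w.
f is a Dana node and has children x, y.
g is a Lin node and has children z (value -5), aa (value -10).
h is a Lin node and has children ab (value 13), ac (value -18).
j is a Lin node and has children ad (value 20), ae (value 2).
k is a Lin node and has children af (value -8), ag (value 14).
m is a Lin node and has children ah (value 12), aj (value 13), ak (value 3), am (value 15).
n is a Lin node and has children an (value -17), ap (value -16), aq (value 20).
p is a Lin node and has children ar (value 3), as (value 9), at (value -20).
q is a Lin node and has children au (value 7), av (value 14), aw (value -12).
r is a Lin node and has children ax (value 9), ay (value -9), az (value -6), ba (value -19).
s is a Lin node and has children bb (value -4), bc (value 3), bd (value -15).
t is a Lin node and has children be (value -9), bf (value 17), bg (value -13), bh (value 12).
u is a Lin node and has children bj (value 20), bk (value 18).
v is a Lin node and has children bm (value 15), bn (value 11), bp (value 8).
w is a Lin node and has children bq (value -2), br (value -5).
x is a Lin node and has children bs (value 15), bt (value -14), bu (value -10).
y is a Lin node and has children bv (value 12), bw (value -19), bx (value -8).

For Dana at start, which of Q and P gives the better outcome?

P

v (Lin): min(15, 11, 8) = 8
w (Lin): min(-2, -5) = -5
e (Dana): max(8, -5) = 8
x (Lin): min(15, -14, -10) = -14
y (Lin): min(12, -19, -8) = -19
f (Dana): max(-14, -19) = -14
Q (Lin): min(8, -14) = -14
g (Lin): min(-5, -10) = -10
h (Lin): min(13, -18) = -18
j (Lin): min(20, 2) = 2
a (Dana): max(-10, -18, 2) = 2
k (Lin): min(-8, 14) = -8
m (Lin): min(12, 13, 3, 15) = 3
n (Lin): min(-17, -16, 20) = -17
b (Dana): max(-8, 3, -17) = 3
p (Lin): min(3, 9, -20) = -20
q (Lin): min(7, 14, -12) = -12
r (Lin): min(9, -9, -6, -19) = -19
c (Dana): max(-20, -12, -19) = -12
s (Lin): min(-4, 3, -15) = -15
t (Lin): min(-9, 17, -13, 12) = -13
u (Lin): min(20, 18) = 18
d (Dana): max(-15, -13, 18) = 18
P (Lin): min(2, 3, -12, 18) = -12
Dana prefers the higher value; Q=-14, P=-12. P is better since -12 > -14.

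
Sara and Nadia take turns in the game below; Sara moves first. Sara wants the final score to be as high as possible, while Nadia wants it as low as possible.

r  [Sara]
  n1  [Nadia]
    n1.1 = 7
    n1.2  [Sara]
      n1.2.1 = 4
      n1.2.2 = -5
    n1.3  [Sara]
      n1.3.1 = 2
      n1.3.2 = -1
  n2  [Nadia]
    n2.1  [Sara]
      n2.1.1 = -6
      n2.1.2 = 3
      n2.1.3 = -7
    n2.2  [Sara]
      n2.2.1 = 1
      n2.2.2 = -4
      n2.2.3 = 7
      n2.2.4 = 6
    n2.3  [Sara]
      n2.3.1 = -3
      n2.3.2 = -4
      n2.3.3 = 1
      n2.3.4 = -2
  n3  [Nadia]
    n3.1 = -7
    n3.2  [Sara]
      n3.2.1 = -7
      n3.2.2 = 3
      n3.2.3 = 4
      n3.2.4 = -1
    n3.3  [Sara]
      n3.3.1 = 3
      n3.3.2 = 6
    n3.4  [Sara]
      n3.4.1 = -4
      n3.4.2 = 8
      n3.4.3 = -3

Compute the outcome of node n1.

n1.2 (Sara): max(4, -5) = 4
n1.3 (Sara): max(2, -1) = 2
n1 (Nadia): min(7, 4, 2) = 2

2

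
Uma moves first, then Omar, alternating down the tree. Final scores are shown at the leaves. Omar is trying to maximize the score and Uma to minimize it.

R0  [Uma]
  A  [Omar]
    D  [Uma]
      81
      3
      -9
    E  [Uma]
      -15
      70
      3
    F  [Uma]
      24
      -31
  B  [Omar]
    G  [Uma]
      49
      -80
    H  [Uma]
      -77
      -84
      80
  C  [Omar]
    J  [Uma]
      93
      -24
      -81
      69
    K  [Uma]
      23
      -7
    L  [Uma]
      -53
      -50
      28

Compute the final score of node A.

D (Uma): min(81, 3, -9) = -9
E (Uma): min(-15, 70, 3) = -15
F (Uma): min(24, -31) = -31
A (Omar): max(-9, -15, -31) = -9

-9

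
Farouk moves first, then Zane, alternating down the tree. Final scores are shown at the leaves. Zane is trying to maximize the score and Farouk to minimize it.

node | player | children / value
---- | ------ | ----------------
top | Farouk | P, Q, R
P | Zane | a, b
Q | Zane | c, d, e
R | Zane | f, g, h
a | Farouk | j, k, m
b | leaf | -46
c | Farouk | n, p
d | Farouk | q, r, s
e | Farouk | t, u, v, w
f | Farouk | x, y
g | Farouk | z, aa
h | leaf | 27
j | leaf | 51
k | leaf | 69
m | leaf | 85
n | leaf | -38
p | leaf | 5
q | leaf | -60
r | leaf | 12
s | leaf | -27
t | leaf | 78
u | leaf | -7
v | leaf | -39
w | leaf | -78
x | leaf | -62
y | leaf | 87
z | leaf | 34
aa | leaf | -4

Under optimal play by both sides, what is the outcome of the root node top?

-38

a (Farouk): min(51, 69, 85) = 51
P (Zane): max(51, -46) = 51
c (Farouk): min(-38, 5) = -38
d (Farouk): min(-60, 12, -27) = -60
e (Farouk): min(78, -7, -39, -78) = -78
Q (Zane): max(-38, -60, -78) = -38
f (Farouk): min(-62, 87) = -62
g (Farouk): min(34, -4) = -4
R (Zane): max(-62, -4, 27) = 27
top (Farouk): min(51, -38, 27) = -38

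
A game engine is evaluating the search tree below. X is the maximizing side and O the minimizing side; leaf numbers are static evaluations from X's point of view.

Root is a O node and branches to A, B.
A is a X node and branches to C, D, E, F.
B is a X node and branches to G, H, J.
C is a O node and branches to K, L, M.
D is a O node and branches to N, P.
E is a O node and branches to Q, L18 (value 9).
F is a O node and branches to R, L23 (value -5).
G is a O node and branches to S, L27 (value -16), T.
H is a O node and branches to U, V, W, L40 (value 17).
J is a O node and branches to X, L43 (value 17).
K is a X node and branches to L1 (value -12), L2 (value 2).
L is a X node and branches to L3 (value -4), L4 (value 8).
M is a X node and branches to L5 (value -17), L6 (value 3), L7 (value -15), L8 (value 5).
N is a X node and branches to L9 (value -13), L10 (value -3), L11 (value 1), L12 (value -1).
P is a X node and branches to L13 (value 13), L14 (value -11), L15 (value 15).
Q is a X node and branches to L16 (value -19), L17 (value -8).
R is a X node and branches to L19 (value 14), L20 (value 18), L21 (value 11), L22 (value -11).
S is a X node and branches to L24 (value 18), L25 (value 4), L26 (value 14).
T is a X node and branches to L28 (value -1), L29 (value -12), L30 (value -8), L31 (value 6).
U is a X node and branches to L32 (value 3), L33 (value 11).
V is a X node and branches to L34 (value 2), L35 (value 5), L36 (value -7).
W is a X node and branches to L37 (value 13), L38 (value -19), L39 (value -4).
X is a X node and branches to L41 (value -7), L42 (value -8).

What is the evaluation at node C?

2

K (X): max(-12, 2) = 2
L (X): max(-4, 8) = 8
M (X): max(-17, 3, -15, 5) = 5
C (O): min(2, 8, 5) = 2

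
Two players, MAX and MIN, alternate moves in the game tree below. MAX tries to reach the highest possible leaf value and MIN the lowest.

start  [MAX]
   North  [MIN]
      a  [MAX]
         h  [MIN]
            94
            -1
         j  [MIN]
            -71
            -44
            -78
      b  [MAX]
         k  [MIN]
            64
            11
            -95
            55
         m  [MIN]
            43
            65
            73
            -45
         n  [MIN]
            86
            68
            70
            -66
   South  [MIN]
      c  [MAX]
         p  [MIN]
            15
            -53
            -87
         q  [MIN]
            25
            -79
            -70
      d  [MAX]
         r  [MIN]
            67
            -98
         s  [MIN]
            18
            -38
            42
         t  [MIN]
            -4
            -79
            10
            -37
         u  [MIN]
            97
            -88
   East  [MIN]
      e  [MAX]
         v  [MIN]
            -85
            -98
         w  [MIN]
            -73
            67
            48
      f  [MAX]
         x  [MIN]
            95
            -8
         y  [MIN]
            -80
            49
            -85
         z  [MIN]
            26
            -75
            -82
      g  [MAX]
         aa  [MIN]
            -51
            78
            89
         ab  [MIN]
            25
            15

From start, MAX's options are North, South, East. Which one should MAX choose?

North

h (MIN): min(94, -1) = -1
j (MIN): min(-71, -44, -78) = -78
a (MAX): max(-1, -78) = -1
k (MIN): min(64, 11, -95, 55) = -95
m (MIN): min(43, 65, 73, -45) = -45
n (MIN): min(86, 68, 70, -66) = -66
b (MAX): max(-95, -45, -66) = -45
North (MIN): min(-1, -45) = -45
p (MIN): min(15, -53, -87) = -87
q (MIN): min(25, -79, -70) = -79
c (MAX): max(-87, -79) = -79
r (MIN): min(67, -98) = -98
s (MIN): min(18, -38, 42) = -38
t (MIN): min(-4, -79, 10, -37) = -79
u (MIN): min(97, -88) = -88
d (MAX): max(-98, -38, -79, -88) = -38
South (MIN): min(-79, -38) = -79
v (MIN): min(-85, -98) = -98
w (MIN): min(-73, 67, 48) = -73
e (MAX): max(-98, -73) = -73
x (MIN): min(95, -8) = -8
y (MIN): min(-80, 49, -85) = -85
z (MIN): min(26, -75, -82) = -82
f (MAX): max(-8, -85, -82) = -8
aa (MIN): min(-51, 78, 89) = -51
ab (MIN): min(25, 15) = 15
g (MAX): max(-51, 15) = 15
East (MIN): min(-73, -8, 15) = -73
start (MAX): max(-45, -79, -73) = -45
MAX at start wants the highest of {North=-45, South=-79, East=-73}, so chooses North.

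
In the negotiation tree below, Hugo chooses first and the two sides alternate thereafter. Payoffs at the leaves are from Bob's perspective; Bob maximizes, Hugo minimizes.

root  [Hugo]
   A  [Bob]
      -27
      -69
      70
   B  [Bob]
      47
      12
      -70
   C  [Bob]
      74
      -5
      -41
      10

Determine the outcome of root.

A (Bob): max(-27, -69, 70) = 70
B (Bob): max(47, 12, -70) = 47
C (Bob): max(74, -5, -41, 10) = 74
root (Hugo): min(70, 47, 74) = 47

47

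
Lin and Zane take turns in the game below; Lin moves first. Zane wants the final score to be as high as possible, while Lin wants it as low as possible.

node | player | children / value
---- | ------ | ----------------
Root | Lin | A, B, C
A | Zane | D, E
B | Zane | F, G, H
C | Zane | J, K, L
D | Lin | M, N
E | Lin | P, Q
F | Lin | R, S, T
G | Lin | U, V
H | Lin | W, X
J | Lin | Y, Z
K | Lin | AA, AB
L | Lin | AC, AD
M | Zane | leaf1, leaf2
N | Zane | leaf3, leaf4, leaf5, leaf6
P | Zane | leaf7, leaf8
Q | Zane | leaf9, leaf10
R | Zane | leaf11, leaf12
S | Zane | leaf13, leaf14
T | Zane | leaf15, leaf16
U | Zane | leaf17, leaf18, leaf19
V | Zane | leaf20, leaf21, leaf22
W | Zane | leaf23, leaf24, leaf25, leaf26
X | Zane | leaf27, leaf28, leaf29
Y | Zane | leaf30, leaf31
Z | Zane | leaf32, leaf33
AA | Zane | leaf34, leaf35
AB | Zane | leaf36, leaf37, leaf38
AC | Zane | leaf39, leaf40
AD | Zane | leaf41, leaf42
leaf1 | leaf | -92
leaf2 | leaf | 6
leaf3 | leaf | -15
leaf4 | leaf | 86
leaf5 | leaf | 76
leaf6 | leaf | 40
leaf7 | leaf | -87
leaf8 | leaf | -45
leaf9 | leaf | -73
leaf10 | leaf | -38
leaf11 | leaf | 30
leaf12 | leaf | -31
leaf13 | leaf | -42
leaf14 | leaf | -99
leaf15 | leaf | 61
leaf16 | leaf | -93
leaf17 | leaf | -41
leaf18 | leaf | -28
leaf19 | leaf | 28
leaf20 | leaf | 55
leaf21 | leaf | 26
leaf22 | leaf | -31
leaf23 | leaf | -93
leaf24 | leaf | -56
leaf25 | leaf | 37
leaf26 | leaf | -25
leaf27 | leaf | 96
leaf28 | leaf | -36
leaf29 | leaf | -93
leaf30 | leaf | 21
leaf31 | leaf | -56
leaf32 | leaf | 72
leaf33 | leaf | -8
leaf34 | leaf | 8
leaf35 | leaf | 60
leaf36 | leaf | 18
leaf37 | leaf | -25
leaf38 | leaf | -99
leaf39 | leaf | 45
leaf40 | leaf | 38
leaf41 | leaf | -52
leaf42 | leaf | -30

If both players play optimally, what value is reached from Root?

6

M (Zane): max(-92, 6) = 6
N (Zane): max(-15, 86, 76, 40) = 86
D (Lin): min(6, 86) = 6
P (Zane): max(-87, -45) = -45
Q (Zane): max(-73, -38) = -38
E (Lin): min(-45, -38) = -45
A (Zane): max(6, -45) = 6
R (Zane): max(30, -31) = 30
S (Zane): max(-42, -99) = -42
T (Zane): max(61, -93) = 61
F (Lin): min(30, -42, 61) = -42
U (Zane): max(-41, -28, 28) = 28
V (Zane): max(55, 26, -31) = 55
G (Lin): min(28, 55) = 28
W (Zane): max(-93, -56, 37, -25) = 37
X (Zane): max(96, -36, -93) = 96
H (Lin): min(37, 96) = 37
B (Zane): max(-42, 28, 37) = 37
Y (Zane): max(21, -56) = 21
Z (Zane): max(72, -8) = 72
J (Lin): min(21, 72) = 21
AA (Zane): max(8, 60) = 60
AB (Zane): max(18, -25, -99) = 18
K (Lin): min(60, 18) = 18
AC (Zane): max(45, 38) = 45
AD (Zane): max(-52, -30) = -30
L (Lin): min(45, -30) = -30
C (Zane): max(21, 18, -30) = 21
Root (Lin): min(6, 37, 21) = 6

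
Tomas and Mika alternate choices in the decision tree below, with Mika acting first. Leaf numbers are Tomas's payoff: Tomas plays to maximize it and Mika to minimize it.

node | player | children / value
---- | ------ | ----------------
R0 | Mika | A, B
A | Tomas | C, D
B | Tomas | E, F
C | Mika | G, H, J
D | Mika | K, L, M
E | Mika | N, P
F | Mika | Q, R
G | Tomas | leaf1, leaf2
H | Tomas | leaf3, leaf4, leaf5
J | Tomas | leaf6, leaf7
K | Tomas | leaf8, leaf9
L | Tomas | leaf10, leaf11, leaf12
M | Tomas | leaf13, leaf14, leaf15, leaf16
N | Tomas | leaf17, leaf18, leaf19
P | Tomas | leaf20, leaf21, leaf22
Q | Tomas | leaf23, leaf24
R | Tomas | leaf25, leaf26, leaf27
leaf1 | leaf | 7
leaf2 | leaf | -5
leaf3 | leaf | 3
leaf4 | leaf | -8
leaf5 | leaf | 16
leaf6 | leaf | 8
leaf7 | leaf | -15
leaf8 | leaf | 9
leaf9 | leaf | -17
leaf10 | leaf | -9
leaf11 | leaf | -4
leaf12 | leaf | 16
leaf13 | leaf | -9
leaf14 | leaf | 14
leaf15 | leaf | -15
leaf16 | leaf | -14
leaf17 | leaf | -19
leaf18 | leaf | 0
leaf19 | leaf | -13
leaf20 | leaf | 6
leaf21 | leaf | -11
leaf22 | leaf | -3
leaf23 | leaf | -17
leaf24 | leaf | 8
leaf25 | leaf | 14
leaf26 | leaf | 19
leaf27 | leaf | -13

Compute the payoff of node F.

8

Q (Tomas): max(-17, 8) = 8
R (Tomas): max(14, 19, -13) = 19
F (Mika): min(8, 19) = 8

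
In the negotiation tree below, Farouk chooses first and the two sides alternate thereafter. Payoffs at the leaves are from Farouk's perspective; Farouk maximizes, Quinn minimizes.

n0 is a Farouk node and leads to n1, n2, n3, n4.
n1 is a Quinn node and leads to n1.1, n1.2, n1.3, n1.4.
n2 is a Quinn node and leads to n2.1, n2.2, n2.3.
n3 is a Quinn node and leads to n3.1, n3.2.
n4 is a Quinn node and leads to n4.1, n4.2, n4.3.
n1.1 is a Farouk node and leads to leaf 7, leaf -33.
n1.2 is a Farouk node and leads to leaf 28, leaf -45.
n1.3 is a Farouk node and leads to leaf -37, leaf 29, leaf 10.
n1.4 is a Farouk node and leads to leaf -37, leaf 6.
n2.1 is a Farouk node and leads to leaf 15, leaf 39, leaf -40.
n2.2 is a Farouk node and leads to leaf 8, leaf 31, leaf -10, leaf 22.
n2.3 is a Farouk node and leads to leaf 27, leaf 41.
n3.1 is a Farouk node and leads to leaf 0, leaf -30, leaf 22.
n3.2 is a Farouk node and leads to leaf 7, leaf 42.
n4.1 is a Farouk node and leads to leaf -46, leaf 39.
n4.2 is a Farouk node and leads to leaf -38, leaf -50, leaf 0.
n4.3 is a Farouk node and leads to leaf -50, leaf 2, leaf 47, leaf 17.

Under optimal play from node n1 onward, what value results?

6

n1.1 (Farouk): max(7, -33) = 7
n1.2 (Farouk): max(28, -45) = 28
n1.3 (Farouk): max(-37, 29, 10) = 29
n1.4 (Farouk): max(-37, 6) = 6
n1 (Quinn): min(7, 28, 29, 6) = 6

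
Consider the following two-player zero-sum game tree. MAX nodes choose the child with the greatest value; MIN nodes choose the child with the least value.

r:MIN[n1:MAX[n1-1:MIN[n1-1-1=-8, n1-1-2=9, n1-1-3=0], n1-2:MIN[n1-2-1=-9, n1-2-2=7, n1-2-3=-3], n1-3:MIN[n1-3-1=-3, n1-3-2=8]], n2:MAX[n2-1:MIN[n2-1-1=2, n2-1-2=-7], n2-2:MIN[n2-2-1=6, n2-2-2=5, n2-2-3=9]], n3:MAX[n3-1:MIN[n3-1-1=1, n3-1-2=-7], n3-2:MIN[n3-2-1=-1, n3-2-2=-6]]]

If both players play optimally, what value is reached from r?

n1-1 (MIN): min(-8, 9, 0) = -8
n1-2 (MIN): min(-9, 7, -3) = -9
n1-3 (MIN): min(-3, 8) = -3
n1 (MAX): max(-8, -9, -3) = -3
n2-1 (MIN): min(2, -7) = -7
n2-2 (MIN): min(6, 5, 9) = 5
n2 (MAX): max(-7, 5) = 5
n3-1 (MIN): min(1, -7) = -7
n3-2 (MIN): min(-1, -6) = -6
n3 (MAX): max(-7, -6) = -6
r (MIN): min(-3, 5, -6) = -6

-6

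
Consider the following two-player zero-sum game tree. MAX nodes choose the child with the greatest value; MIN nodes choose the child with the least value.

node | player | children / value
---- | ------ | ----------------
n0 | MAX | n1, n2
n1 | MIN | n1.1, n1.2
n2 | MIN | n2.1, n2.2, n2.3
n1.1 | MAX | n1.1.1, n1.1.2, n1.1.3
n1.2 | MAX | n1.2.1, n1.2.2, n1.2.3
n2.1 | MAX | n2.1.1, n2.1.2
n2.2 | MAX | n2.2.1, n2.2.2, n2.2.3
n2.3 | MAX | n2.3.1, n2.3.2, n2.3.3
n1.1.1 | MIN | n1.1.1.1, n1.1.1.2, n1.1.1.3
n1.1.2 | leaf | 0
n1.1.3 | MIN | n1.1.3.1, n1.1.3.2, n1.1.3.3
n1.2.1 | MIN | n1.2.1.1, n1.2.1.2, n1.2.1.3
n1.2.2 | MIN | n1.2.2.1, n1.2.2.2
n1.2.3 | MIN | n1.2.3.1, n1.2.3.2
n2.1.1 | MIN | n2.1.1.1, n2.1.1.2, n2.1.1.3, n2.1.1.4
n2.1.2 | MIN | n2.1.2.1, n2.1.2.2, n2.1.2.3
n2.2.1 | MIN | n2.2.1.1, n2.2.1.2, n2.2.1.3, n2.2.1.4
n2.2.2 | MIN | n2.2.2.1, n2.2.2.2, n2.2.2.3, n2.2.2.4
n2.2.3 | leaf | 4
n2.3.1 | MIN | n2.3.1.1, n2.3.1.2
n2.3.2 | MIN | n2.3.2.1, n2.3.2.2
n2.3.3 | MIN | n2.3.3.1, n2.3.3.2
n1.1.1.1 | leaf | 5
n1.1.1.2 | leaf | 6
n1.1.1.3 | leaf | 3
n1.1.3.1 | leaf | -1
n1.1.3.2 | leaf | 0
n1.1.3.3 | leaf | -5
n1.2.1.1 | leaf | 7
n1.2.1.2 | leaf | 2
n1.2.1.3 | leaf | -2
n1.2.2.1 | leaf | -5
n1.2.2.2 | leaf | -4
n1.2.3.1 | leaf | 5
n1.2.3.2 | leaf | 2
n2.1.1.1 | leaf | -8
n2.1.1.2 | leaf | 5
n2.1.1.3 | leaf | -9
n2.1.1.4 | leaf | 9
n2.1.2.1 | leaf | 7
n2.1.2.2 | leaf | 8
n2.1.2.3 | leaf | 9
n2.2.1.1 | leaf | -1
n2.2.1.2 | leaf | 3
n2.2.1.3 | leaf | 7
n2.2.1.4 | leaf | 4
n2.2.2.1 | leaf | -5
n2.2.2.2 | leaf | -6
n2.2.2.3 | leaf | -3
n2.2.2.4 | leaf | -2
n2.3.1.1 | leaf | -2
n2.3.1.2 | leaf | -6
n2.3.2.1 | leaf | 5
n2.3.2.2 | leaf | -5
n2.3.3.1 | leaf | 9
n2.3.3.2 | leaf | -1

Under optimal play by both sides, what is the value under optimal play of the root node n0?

2

n1.1.1 (MIN): min(5, 6, 3) = 3
n1.1.3 (MIN): min(-1, 0, -5) = -5
n1.1 (MAX): max(3, 0, -5) = 3
n1.2.1 (MIN): min(7, 2, -2) = -2
n1.2.2 (MIN): min(-5, -4) = -5
n1.2.3 (MIN): min(5, 2) = 2
n1.2 (MAX): max(-2, -5, 2) = 2
n1 (MIN): min(3, 2) = 2
n2.1.1 (MIN): min(-8, 5, -9, 9) = -9
n2.1.2 (MIN): min(7, 8, 9) = 7
n2.1 (MAX): max(-9, 7) = 7
n2.2.1 (MIN): min(-1, 3, 7, 4) = -1
n2.2.2 (MIN): min(-5, -6, -3, -2) = -6
n2.2 (MAX): max(-1, -6, 4) = 4
n2.3.1 (MIN): min(-2, -6) = -6
n2.3.2 (MIN): min(5, -5) = -5
n2.3.3 (MIN): min(9, -1) = -1
n2.3 (MAX): max(-6, -5, -1) = -1
n2 (MIN): min(7, 4, -1) = -1
n0 (MAX): max(2, -1) = 2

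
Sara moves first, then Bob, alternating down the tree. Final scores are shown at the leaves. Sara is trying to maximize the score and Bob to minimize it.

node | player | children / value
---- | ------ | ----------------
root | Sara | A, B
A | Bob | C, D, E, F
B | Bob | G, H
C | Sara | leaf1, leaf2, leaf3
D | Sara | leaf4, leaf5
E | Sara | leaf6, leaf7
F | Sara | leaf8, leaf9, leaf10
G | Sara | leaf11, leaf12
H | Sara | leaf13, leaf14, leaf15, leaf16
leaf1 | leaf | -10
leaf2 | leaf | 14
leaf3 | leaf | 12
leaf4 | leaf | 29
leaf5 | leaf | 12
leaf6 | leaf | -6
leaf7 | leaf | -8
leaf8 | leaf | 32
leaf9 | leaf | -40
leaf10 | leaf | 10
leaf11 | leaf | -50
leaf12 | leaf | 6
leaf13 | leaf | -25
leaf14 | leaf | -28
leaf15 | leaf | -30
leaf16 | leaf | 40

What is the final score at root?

6

C (Sara): max(-10, 14, 12) = 14
D (Sara): max(29, 12) = 29
E (Sara): max(-6, -8) = -6
F (Sara): max(32, -40, 10) = 32
A (Bob): min(14, 29, -6, 32) = -6
G (Sara): max(-50, 6) = 6
H (Sara): max(-25, -28, -30, 40) = 40
B (Bob): min(6, 40) = 6
root (Sara): max(-6, 6) = 6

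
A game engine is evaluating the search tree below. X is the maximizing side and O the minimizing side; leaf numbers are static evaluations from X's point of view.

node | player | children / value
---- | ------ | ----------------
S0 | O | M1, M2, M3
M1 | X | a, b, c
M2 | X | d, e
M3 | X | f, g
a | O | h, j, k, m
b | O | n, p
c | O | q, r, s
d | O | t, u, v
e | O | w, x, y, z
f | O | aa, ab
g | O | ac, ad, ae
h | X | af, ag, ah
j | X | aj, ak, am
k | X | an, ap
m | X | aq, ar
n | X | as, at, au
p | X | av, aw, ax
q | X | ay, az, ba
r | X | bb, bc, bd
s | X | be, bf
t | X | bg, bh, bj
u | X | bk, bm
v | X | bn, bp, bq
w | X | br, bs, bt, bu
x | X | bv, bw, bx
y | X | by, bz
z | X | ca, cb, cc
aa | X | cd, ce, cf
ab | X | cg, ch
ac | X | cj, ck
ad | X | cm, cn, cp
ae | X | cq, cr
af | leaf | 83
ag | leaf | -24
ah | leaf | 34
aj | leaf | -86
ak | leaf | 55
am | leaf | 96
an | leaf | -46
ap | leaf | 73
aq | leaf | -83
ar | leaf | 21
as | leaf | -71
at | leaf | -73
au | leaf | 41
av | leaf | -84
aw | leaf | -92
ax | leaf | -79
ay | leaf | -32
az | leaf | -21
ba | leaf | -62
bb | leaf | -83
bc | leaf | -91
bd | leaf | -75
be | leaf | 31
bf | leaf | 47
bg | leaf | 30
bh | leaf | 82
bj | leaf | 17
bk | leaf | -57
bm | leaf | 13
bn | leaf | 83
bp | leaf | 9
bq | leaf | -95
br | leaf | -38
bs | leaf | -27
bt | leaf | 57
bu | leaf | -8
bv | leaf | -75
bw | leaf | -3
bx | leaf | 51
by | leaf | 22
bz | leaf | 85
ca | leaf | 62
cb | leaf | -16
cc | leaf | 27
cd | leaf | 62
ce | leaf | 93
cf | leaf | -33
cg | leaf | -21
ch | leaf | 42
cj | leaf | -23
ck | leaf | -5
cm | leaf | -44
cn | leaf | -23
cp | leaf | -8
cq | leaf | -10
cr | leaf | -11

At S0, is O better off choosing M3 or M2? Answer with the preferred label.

M3

aa (X): max(62, 93, -33) = 93
ab (X): max(-21, 42) = 42
f (O): min(93, 42) = 42
ac (X): max(-23, -5) = -5
ad (X): max(-44, -23, -8) = -8
ae (X): max(-10, -11) = -10
g (O): min(-5, -8, -10) = -10
M3 (X): max(42, -10) = 42
t (X): max(30, 82, 17) = 82
u (X): max(-57, 13) = 13
v (X): max(83, 9, -95) = 83
d (O): min(82, 13, 83) = 13
w (X): max(-38, -27, 57, -8) = 57
x (X): max(-75, -3, 51) = 51
y (X): max(22, 85) = 85
z (X): max(62, -16, 27) = 62
e (O): min(57, 51, 85, 62) = 51
M2 (X): max(13, 51) = 51
O prefers the lower value; M3=42, M2=51. M3 is better since 42 < 51.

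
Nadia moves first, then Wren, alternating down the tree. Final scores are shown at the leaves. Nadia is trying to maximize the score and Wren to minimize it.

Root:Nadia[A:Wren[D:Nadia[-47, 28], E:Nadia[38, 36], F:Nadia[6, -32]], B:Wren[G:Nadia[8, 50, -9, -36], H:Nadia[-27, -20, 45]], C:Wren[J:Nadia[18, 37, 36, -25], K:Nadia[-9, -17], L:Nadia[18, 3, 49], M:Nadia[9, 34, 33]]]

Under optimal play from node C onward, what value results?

J (Nadia): max(18, 37, 36, -25) = 37
K (Nadia): max(-9, -17) = -9
L (Nadia): max(18, 3, 49) = 49
M (Nadia): max(9, 34, 33) = 34
C (Wren): min(37, -9, 49, 34) = -9

-9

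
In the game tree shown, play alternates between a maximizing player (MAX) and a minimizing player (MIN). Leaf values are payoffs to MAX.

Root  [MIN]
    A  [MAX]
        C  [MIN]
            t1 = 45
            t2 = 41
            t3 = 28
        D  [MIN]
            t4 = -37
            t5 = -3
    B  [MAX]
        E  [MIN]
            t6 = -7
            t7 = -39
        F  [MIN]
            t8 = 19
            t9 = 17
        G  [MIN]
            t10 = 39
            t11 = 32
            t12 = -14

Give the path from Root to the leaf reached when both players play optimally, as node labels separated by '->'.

Root -> B -> F -> t9

C (MIN): min(45, 41, 28) = 28
D (MIN): min(-37, -3) = -37
A (MAX): max(28, -37) = 28
E (MIN): min(-7, -39) = -39
F (MIN): min(19, 17) = 17
G (MIN): min(39, 32, -14) = -14
B (MAX): max(-39, 17, -14) = 17
Root (MIN): min(28, 17) = 17
At Root, MIN picks B (lowest: 17).
At B, MAX picks F (highest: 17).
At F, MIN picks t9 (lowest: 17).
Terminal value 17.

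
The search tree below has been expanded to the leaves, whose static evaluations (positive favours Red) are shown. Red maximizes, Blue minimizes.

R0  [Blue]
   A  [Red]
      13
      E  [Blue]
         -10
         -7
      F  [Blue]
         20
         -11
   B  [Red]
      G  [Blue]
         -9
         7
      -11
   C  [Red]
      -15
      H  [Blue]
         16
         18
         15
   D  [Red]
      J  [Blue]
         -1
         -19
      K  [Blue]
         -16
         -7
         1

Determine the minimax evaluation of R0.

E (Blue): min(-10, -7) = -10
F (Blue): min(20, -11) = -11
A (Red): max(13, -10, -11) = 13
G (Blue): min(-9, 7) = -9
B (Red): max(-9, -11) = -9
H (Blue): min(16, 18, 15) = 15
C (Red): max(-15, 15) = 15
J (Blue): min(-1, -19) = -19
K (Blue): min(-16, -7, 1) = -16
D (Red): max(-19, -16) = -16
R0 (Blue): min(13, -9, 15, -16) = -16

-16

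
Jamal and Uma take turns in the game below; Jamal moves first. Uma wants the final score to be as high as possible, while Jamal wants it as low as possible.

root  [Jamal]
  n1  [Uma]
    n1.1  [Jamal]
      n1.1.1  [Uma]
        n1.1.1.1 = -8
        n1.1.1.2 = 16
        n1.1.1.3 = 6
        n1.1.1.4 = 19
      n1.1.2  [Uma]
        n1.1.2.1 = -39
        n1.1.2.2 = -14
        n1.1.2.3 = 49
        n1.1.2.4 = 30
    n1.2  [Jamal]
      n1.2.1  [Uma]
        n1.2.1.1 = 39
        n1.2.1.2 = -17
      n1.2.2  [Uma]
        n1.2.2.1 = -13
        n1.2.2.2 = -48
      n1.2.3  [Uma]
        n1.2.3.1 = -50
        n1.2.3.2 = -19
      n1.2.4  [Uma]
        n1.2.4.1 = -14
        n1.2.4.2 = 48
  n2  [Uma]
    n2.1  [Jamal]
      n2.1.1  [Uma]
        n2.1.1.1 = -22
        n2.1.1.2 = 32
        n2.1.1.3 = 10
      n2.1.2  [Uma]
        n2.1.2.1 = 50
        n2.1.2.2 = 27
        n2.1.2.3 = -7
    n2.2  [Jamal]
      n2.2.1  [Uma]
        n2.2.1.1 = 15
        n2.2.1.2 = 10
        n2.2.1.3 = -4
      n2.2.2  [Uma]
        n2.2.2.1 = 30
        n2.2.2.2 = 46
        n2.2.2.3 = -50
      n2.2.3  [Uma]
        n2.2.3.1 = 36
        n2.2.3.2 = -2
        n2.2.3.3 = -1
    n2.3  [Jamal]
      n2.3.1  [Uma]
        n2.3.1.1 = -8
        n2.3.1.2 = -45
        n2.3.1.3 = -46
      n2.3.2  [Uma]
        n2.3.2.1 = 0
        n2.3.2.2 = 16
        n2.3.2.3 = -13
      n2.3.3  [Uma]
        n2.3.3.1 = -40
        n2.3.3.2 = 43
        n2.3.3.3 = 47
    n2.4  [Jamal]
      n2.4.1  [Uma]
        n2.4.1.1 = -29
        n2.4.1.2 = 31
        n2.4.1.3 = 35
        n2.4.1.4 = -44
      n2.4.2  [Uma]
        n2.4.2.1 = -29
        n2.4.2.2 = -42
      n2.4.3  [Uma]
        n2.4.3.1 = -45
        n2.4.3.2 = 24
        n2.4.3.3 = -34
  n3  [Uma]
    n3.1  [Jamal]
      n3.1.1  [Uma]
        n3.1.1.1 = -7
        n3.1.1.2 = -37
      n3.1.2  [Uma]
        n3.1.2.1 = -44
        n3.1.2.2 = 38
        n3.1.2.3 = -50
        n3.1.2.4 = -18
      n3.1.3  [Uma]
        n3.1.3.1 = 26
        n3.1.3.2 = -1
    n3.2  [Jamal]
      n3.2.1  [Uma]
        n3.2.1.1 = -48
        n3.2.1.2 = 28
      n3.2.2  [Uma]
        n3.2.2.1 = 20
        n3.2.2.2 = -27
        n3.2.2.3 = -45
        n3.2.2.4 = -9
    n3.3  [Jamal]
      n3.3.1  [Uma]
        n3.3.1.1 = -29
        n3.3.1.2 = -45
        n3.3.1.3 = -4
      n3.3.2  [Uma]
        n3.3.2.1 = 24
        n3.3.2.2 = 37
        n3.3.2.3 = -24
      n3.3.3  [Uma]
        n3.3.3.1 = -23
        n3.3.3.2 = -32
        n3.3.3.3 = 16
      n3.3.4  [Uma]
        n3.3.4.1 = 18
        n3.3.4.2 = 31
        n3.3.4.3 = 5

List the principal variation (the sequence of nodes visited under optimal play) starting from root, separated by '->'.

root -> n1 -> n1.1 -> n1.1.1 -> n1.1.1.4

n1.1.1 (Uma): max(-8, 16, 6, 19) = 19
n1.1.2 (Uma): max(-39, -14, 49, 30) = 49
n1.1 (Jamal): min(19, 49) = 19
n1.2.1 (Uma): max(39, -17) = 39
n1.2.2 (Uma): max(-13, -48) = -13
n1.2.3 (Uma): max(-50, -19) = -19
n1.2.4 (Uma): max(-14, 48) = 48
n1.2 (Jamal): min(39, -13, -19, 48) = -19
n1 (Uma): max(19, -19) = 19
n2.1.1 (Uma): max(-22, 32, 10) = 32
n2.1.2 (Uma): max(50, 27, -7) = 50
n2.1 (Jamal): min(32, 50) = 32
n2.2.1 (Uma): max(15, 10, -4) = 15
n2.2.2 (Uma): max(30, 46, -50) = 46
n2.2.3 (Uma): max(36, -2, -1) = 36
n2.2 (Jamal): min(15, 46, 36) = 15
n2.3.1 (Uma): max(-8, -45, -46) = -8
n2.3.2 (Uma): max(0, 16, -13) = 16
n2.3.3 (Uma): max(-40, 43, 47) = 47
n2.3 (Jamal): min(-8, 16, 47) = -8
n2.4.1 (Uma): max(-29, 31, 35, -44) = 35
n2.4.2 (Uma): max(-29, -42) = -29
n2.4.3 (Uma): max(-45, 24, -34) = 24
n2.4 (Jamal): min(35, -29, 24) = -29
n2 (Uma): max(32, 15, -8, -29) = 32
n3.1.1 (Uma): max(-7, -37) = -7
n3.1.2 (Uma): max(-44, 38, -50, -18) = 38
n3.1.3 (Uma): max(26, -1) = 26
n3.1 (Jamal): min(-7, 38, 26) = -7
n3.2.1 (Uma): max(-48, 28) = 28
n3.2.2 (Uma): max(20, -27, -45, -9) = 20
n3.2 (Jamal): min(28, 20) = 20
n3.3.1 (Uma): max(-29, -45, -4) = -4
n3.3.2 (Uma): max(24, 37, -24) = 37
n3.3.3 (Uma): max(-23, -32, 16) = 16
n3.3.4 (Uma): max(18, 31, 5) = 31
n3.3 (Jamal): min(-4, 37, 16, 31) = -4
n3 (Uma): max(-7, 20, -4) = 20
root (Jamal): min(19, 32, 20) = 19
At root, Jamal picks n1 (lowest: 19).
At n1, Uma picks n1.1 (highest: 19).
At n1.1, Jamal picks n1.1.1 (lowest: 19).
At n1.1.1, Uma picks n1.1.1.4 (highest: 19).
Terminal value 19.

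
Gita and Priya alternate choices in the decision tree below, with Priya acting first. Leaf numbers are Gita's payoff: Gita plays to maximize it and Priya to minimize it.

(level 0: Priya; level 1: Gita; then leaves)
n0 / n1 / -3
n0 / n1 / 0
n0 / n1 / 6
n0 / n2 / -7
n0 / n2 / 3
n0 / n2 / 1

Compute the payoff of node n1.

6

n1 (Gita): max(-3, 0, 6) = 6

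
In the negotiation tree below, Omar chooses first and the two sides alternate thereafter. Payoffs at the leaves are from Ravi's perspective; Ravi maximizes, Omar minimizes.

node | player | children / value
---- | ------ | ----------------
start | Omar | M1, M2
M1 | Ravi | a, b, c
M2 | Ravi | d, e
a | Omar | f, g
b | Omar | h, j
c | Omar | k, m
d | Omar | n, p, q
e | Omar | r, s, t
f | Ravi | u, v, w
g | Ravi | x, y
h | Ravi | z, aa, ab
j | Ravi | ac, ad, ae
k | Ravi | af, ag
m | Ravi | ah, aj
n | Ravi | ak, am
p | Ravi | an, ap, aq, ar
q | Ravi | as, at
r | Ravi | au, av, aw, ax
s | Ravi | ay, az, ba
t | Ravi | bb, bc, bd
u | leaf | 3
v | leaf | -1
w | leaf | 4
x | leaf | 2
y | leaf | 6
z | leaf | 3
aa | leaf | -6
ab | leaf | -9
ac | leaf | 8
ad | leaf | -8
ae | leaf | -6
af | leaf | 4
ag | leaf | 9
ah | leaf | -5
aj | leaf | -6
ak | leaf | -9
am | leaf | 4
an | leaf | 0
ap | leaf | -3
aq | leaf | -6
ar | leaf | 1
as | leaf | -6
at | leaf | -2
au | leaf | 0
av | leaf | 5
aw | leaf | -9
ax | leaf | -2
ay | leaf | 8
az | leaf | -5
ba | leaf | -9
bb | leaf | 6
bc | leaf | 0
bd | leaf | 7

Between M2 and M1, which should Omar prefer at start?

M1

n (Ravi): max(-9, 4) = 4
p (Ravi): max(0, -3, -6, 1) = 1
q (Ravi): max(-6, -2) = -2
d (Omar): min(4, 1, -2) = -2
r (Ravi): max(0, 5, -9, -2) = 5
s (Ravi): max(8, -5, -9) = 8
t (Ravi): max(6, 0, 7) = 7
e (Omar): min(5, 8, 7) = 5
M2 (Ravi): max(-2, 5) = 5
f (Ravi): max(3, -1, 4) = 4
g (Ravi): max(2, 6) = 6
a (Omar): min(4, 6) = 4
h (Ravi): max(3, -6, -9) = 3
j (Ravi): max(8, -8, -6) = 8
b (Omar): min(3, 8) = 3
k (Ravi): max(4, 9) = 9
m (Ravi): max(-5, -6) = -5
c (Omar): min(9, -5) = -5
M1 (Ravi): max(4, 3, -5) = 4
Omar prefers the lower value; M2=5, M1=4. M1 is better since 4 < 5.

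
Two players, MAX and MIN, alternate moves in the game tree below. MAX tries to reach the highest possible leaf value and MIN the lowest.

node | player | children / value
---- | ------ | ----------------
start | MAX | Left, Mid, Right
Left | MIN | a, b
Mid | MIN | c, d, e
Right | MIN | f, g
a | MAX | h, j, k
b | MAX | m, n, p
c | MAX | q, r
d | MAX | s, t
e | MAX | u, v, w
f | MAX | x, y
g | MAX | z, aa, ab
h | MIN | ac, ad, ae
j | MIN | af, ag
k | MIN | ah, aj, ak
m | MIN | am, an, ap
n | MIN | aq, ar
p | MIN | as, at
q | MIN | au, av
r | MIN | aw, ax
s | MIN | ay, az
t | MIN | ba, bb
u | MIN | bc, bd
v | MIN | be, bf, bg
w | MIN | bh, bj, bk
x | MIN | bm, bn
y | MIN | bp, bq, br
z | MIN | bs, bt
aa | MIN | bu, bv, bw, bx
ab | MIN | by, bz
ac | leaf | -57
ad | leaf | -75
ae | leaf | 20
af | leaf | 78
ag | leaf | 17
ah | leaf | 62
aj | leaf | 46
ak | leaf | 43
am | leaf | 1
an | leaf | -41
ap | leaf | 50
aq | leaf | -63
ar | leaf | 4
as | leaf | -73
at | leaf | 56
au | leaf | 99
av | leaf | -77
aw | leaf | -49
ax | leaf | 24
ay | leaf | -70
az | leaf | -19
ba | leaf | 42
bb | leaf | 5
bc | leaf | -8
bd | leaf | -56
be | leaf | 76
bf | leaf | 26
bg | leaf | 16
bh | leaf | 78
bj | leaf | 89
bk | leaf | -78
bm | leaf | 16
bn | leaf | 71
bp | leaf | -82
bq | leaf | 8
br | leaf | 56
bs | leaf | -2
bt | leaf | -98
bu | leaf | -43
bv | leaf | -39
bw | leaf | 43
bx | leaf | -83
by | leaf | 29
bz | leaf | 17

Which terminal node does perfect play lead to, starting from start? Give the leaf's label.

h (MIN): min(-57, -75, 20) = -75
j (MIN): min(78, 17) = 17
k (MIN): min(62, 46, 43) = 43
a (MAX): max(-75, 17, 43) = 43
m (MIN): min(1, -41, 50) = -41
n (MIN): min(-63, 4) = -63
p (MIN): min(-73, 56) = -73
b (MAX): max(-41, -63, -73) = -41
Left (MIN): min(43, -41) = -41
q (MIN): min(99, -77) = -77
r (MIN): min(-49, 24) = -49
c (MAX): max(-77, -49) = -49
s (MIN): min(-70, -19) = -70
t (MIN): min(42, 5) = 5
d (MAX): max(-70, 5) = 5
u (MIN): min(-8, -56) = -56
v (MIN): min(76, 26, 16) = 16
w (MIN): min(78, 89, -78) = -78
e (MAX): max(-56, 16, -78) = 16
Mid (MIN): min(-49, 5, 16) = -49
x (MIN): min(16, 71) = 16
y (MIN): min(-82, 8, 56) = -82
f (MAX): max(16, -82) = 16
z (MIN): min(-2, -98) = -98
aa (MIN): min(-43, -39, 43, -83) = -83
ab (MIN): min(29, 17) = 17
g (MAX): max(-98, -83, 17) = 17
Right (MIN): min(16, 17) = 16
start (MAX): max(-41, -49, 16) = 16
At start, MAX picks Right (highest: 16).
At Right, MIN picks f (lowest: 16).
At f, MAX picks x (highest: 16).
At x, MIN picks bm (lowest: 16).
Terminal value 16.

bm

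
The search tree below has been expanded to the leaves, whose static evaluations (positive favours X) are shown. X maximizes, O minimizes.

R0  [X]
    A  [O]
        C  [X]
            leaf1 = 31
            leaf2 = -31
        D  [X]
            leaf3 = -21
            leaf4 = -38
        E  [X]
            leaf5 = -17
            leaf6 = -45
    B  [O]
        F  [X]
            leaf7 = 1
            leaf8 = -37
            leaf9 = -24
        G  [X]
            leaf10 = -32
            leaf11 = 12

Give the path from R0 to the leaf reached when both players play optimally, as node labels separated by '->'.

R0 -> B -> F -> leaf7

C (X): max(31, -31) = 31
D (X): max(-21, -38) = -21
E (X): max(-17, -45) = -17
A (O): min(31, -21, -17) = -21
F (X): max(1, -37, -24) = 1
G (X): max(-32, 12) = 12
B (O): min(1, 12) = 1
R0 (X): max(-21, 1) = 1
At R0, X picks B (highest: 1).
At B, O picks F (lowest: 1).
At F, X picks leaf7 (highest: 1).
Terminal value 1.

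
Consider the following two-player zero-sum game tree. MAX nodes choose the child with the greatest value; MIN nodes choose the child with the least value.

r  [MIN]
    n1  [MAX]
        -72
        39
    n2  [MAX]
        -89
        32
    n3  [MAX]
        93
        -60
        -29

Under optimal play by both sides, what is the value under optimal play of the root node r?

32

n1 (MAX): max(-72, 39) = 39
n2 (MAX): max(-89, 32) = 32
n3 (MAX): max(93, -60, -29) = 93
r (MIN): min(39, 32, 93) = 32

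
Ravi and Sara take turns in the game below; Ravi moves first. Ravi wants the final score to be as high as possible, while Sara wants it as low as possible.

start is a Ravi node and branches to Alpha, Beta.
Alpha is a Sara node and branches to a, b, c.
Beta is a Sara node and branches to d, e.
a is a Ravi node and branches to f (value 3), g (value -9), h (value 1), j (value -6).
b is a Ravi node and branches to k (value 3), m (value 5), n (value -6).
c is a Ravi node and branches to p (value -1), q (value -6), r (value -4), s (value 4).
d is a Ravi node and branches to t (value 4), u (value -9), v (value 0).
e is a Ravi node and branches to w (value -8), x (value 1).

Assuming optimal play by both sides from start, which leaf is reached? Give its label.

f

a (Ravi): max(3, -9, 1, -6) = 3
b (Ravi): max(3, 5, -6) = 5
c (Ravi): max(-1, -6, -4, 4) = 4
Alpha (Sara): min(3, 5, 4) = 3
d (Ravi): max(4, -9, 0) = 4
e (Ravi): max(-8, 1) = 1
Beta (Sara): min(4, 1) = 1
start (Ravi): max(3, 1) = 3
At start, Ravi picks Alpha (highest: 3).
At Alpha, Sara picks a (lowest: 3).
At a, Ravi picks f (highest: 3).
Terminal value 3.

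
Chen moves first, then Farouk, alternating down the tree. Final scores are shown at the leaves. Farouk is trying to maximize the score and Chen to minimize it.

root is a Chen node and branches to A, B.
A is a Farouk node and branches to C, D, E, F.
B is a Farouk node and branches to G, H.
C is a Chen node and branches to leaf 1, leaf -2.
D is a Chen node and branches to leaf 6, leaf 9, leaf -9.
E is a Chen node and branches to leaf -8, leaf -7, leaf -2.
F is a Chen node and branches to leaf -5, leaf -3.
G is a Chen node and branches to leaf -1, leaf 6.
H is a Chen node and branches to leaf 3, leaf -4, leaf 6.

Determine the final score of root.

-2

C (Chen): min(1, -2) = -2
D (Chen): min(6, 9, -9) = -9
E (Chen): min(-8, -7, -2) = -8
F (Chen): min(-5, -3) = -5
A (Farouk): max(-2, -9, -8, -5) = -2
G (Chen): min(-1, 6) = -1
H (Chen): min(3, -4, 6) = -4
B (Farouk): max(-1, -4) = -1
root (Chen): min(-2, -1) = -2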